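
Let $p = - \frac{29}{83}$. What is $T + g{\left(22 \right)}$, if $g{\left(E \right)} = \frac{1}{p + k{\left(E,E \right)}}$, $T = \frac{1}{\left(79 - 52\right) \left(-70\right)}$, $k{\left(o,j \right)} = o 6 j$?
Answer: $- \frac{1717}{9295830} \approx -0.00018471$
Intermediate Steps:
$p = - \frac{29}{83}$ ($p = \left(-29\right) \frac{1}{83} = - \frac{29}{83} \approx -0.3494$)
$k{\left(o,j \right)} = 6 j o$ ($k{\left(o,j \right)} = 6 o j = 6 j o$)
$T = - \frac{1}{1890}$ ($T = \frac{1}{27 \left(-70\right)} = \frac{1}{-1890} = - \frac{1}{1890} \approx -0.0005291$)
$g{\left(E \right)} = \frac{1}{- \frac{29}{83} + 6 E^{2}}$ ($g{\left(E \right)} = \frac{1}{- \frac{29}{83} + 6 E E} = \frac{1}{- \frac{29}{83} + 6 E^{2}}$)
$T + g{\left(22 \right)} = - \frac{1}{1890} + \frac{83}{-29 + 498 \cdot 22^{2}} = - \frac{1}{1890} + \frac{83}{-29 + 498 \cdot 484} = - \frac{1}{1890} + \frac{83}{-29 + 241032} = - \frac{1}{1890} + \frac{83}{241003} = - \frac{1717}{9295830}$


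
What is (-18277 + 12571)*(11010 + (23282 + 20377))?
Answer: -311941314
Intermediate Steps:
(-18277 + 12571)*(11010 + (23282 + 20377)) = -5706*(11010 + 43659) = -5706*54669 = -311941314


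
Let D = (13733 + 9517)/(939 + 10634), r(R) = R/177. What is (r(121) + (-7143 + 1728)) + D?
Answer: -11086684132/2048421 ≈ -5412.3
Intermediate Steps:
r(R) = R/177 (r(R) = R*(1/177) = R/177)
D = 23250/11573 ≈ 2.0090
(r(121) + (-7143 + 1728)) + D = ((1/177)*121 + (-7143 + 1728)) + 23250/11573 = (121/177 - 5415) + 23250/11573 = -958334/177 + 23250/11573 = -11086684132/2048421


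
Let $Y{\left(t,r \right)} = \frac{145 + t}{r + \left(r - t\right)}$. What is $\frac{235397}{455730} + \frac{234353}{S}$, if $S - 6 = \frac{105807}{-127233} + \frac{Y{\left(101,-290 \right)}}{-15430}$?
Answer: $\frac{3966371489689496428271}{87473395190381640} \approx 45344.0$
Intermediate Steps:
$Y{\left(t,r \right)} = \frac{145 + t}{- t + 2 r}$
$S = \frac{383882540936}{74274596355}$ ($S = 6 + \left(\frac{105807}{-127233} + \frac{\frac{1}{\left(-1\right) 101 + 2 \left(-290\right)} \left(145 + 101\right)}{-15430}\right) = 6 + \left(105807 \left(- \frac{1}{127233}\right) + \frac{1}{-101 - 580} \cdot 246 \left(- \frac{1}{15430}\right)\right) = 6 - \left(\frac{35269}{42411} - \frac{1}{-681} \cdot 246 \left(- \frac{1}{15430}\right)\right) = 6 - \left(\frac{35269}{42411} - \left(- \frac{1}{681}\right) 246 \left(- \frac{1}{15430}\right)\right) = 6 - \frac{61765037194}{74274596355} = \frac{383882540936}{74274596355} \approx 5.1684$)
$\frac{235397}{455730} + \frac{234353}{S} = \frac{235397}{455730} + \frac{234353}{\frac{383882540936}{74274596355}} = 235397 \cdot \frac{1}{455730} + 234353 \cdot \frac{74274596355}{383882540936} = \frac{235397}{455730} + \frac{17406474479583315}{383882540936} = \frac{3966371489689496428271}{87473395190381640}$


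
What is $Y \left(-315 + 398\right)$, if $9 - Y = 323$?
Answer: $-26062$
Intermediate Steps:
$Y = -314$ ($Y = 9 - 323 = -314$)
$Y \left(-315 + 398\right) = - 314 \left(-315 + 398\right) = \left(-314\right) 83 = -26062$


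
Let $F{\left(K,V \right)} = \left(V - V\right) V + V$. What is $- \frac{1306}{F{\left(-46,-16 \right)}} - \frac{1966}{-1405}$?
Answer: $\frac{933193}{11240} \approx 83.024$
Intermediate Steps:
$F{\left(K,V \right)} = V$ ($F{\left(K,V \right)} = 0 V + V = 0 + V = V$)
$- \frac{1306}{F{\left(-46,-16 \right)}} - \frac{1966}{-1405} = - \frac{1306}{-16} - \frac{1966}{-1405} = \left(-1306\right) \left(- \frac{1}{16}\right) - - \frac{1966}{1405} = \frac{653}{8} + \frac{1966}{1405} = \frac{933193}{11240}$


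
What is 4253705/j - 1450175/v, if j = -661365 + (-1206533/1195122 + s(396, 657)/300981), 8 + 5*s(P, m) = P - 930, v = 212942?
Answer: -372676305544245928613825/28143753387953623389882 ≈ -13.242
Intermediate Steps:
s(P, m) = -938/5 + P/5 (s(P, m) = -8/5 + (P - 930)/5 = -8/5 + (-930 + P)/5 = -8/5 + (-186 + P/5) = -938/5 + P/5)
j = -132166286537900571/199838341490 (j = -661365 + (-1206533/1195122 + (-938/5 + (1/5)*396)/300981) = -661365 + (-1206533*1/1195122 + (-938/5 + 396/5)*(1/300981)) = -661365 + (-1206533/1195122 - 542/5*1/300981) = -661365 + (-1206533/1195122 - 542/1504905) = -661365 - 201818366721/199838341490 = -132166286537900571/199838341490 ≈ -6.6137e+5)
4253705/j - 1450175/v = 4253705/(-132166286537900571/199838341490) - 1450175/212942 = 4253705*(-199838341490/132166286537900571) - 1450175*1/212942 = -850053352387720450/132166286537900571 - 1450175/212942 = -372676305544245928613825/28143753387953623389882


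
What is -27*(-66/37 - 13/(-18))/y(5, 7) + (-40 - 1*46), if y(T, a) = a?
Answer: -6061/74 ≈ -81.905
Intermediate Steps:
-27*(-66/37 - 13/(-18))/y(5, 7) + (-40 - 1*46) = -27*(-66/37 - 13/(-18))/7 + (-40 - 1*46) = -27*(-66*1/37 - 13*(-1/18))/7 + (-40 - 46) = -27*(-66/37 + 13/18)/7 - 86 = -(-2121)/(74*7) - 86 = -27*(-101/666) - 86 = 303/74 - 86 = -6061/74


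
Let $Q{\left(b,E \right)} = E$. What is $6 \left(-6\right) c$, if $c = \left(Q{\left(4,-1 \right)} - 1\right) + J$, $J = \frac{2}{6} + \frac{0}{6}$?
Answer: $60$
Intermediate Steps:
$J = \frac{1}{3}$ ($J = 2 \cdot \frac{1}{6} + 0 \cdot \frac{1}{6} = \frac{1}{3} + 0 = \frac{1}{3} \approx 0.33333$)
$c = - \frac{5}{3}$ ($c = \left(-1 - 1\right) + \frac{1}{3} = -2 + \frac{1}{3} = - \frac{5}{3} \approx -1.6667$)
$6 \left(-6\right) c = 6 \left(-6\right) \left(- \frac{5}{3}\right) = \left(-36\right) \left(- \frac{5}{3}\right) = 60$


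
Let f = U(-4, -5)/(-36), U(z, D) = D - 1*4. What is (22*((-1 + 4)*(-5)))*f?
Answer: -165/2 ≈ -82.500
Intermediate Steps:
U(z, D) = -4 + D (U(z, D) = D - 4 = -4 + D)
f = ¼ (f = (-4 - 5)/(-36) = -9*(-1/36) = ¼ ≈ 0.25000)
(22*((-1 + 4)*(-5)))*f = (22*((-1 + 4)*(-5)))*(¼) = (22*(3*(-5)))*(¼) = (22*(-15))*(¼) = -330*¼ = -165/2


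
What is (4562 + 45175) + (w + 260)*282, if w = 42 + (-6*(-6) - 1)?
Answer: 144771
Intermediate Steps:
w = 77 (w = 42 + (36 - 1) = 42 + 35 = 77)
(4562 + 45175) + (w + 260)*282 = (4562 + 45175) + (77 + 260)*282 = 49737 + 337*282 = 49737 + 95034 = 144771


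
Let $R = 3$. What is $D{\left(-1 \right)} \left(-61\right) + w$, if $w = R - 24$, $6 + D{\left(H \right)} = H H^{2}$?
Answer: $406$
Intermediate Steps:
$D{\left(H \right)} = -6 + H^{3}$ ($D{\left(H \right)} = -6 + H H^{2} = -6 + H^{3}$)
$w = -21$ ($w = 3 - 24 = -21$)
$D{\left(-1 \right)} \left(-61\right) + w = \left(-6 + \left(-1\right)^{3}\right) \left(-61\right) - 21 = \left(-6 - 1\right) \left(-61\right) - 21 = \left(-7\right) \left(-61\right) - 21 = 427 - 21 = 406$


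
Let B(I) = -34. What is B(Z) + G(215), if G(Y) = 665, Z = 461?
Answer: 631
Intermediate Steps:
B(Z) + G(215) = -34 + 665 = 631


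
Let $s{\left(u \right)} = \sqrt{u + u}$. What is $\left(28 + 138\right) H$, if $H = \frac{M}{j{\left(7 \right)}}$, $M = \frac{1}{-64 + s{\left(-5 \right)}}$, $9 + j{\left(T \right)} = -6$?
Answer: $\frac{5312}{30795} + \frac{83 i \sqrt{10}}{30795} \approx 0.1725 + 0.0085231 i$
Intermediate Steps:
$s{\left(u \right)} = \sqrt{2} \sqrt{u}$ ($s{\left(u \right)} = \sqrt{2 u} = \sqrt{2} \sqrt{u}$)
$j{\left(T \right)} = -15$ ($j{\left(T \right)} = -9 - 6 = -15$)
$M = \frac{1}{-64 + i \sqrt{10}}$ ($M = \frac{1}{-64 + \sqrt{2} \sqrt{-5}} = \frac{1}{-64 + \sqrt{2} i \sqrt{5}} = \frac{1}{-64 + i \sqrt{10}} \approx -0.015587 - 0.00077016 i$)
$H = \frac{32}{30795} + \frac{i \sqrt{10}}{61590}$ ($H = \frac{- \frac{32}{2053} - \frac{i \sqrt{10}}{4106}}{-15} = \left(- \frac{32}{2053} - \frac{i \sqrt{10}}{4106}\right) \left(- \frac{1}{15}\right) = \frac{32}{30795} + \frac{i \sqrt{10}}{61590} \approx 0.0010391 + 5.1344 \cdot 10^{-5} i$)
$\left(28 + 138\right) H = \left(28 + 138\right) \left(\frac{32}{30795} + \frac{i \sqrt{10}}{61590}\right) = 166 \left(\frac{32}{30795} + \frac{i \sqrt{10}}{61590}\right) = \frac{5312}{30795} + \frac{83 i \sqrt{10}}{30795}$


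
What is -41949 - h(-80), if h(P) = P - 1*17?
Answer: -41852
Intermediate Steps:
h(P) = -17 + P (h(P) = P - 17 = -17 + P)
-41949 - h(-80) = -41949 - (-17 - 80) = -41949 - 1*(-97) = -41949 + 97 = -41852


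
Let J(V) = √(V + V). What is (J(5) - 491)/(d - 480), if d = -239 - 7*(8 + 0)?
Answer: 491/775 - √10/775 ≈ 0.62947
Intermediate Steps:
J(V) = √2*√V (J(V) = √(2*V) = √2*√V)
d = -295 (d = -239 - 7*8 = -239 - 1*56 = -239 - 56 = -295)
(J(5) - 491)/(d - 480) = (√2*√5 - 491)/(-295 - 480) = (√10 - 491)/(-775) = (-491 + √10)*(-1/775) = 491/775 - √10/775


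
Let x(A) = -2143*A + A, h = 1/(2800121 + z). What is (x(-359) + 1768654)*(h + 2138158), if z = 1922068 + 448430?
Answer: 28055045303000246496/5170619 ≈ 5.4259e+12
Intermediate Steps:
z = 2370498
h = 1/5170619 (h = 1/(2800121 + 2370498) = 1/5170619 ≈ 1.9340e-7)
x(A) = -2142*A
(x(-359) + 1768654)*(h + 2138158) = (-2142*(-359) + 1768654)*(1/5170619 + 2138158) = (768978 + 1768654)*(11055600379803/5170619) = 2537632*(11055600379803/5170619) = 28055045303000246496/5170619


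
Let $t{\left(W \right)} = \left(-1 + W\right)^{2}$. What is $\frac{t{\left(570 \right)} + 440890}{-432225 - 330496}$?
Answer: $- \frac{764651}{762721} \approx -1.0025$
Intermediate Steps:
$\frac{t{\left(570 \right)} + 440890}{-432225 - 330496} = \frac{\left(-1 + 570\right)^{2} + 440890}{-432225 - 330496} = \frac{569^{2} + 440890}{-762721} = \left(323761 + 440890\right) \left(- \frac{1}{762721}\right) = 764651 \left(- \frac{1}{762721}\right) = - \frac{764651}{762721}$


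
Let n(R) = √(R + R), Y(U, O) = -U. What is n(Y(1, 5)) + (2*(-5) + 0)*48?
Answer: -480 + I*√2 ≈ -480.0 + 1.4142*I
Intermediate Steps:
n(R) = √2*√R (n(R) = √(2*R) = √2*√R)
n(Y(1, 5)) + (2*(-5) + 0)*48 = √2*√(-1*1) + (2*(-5) + 0)*48 = √2*√(-1) + (-10 + 0)*48 = √2*I - 10*48 = I*√2 - 480 = -480 + I*√2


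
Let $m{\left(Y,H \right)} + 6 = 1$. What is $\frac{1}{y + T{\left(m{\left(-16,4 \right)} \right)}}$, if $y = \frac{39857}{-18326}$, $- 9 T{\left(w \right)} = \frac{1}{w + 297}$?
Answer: $- \frac{24080364}{52381261} \approx -0.45971$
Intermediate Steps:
$m{\left(Y,H \right)} = -5$ ($m{\left(Y,H \right)} = -6 + 1 = -5$)
$T{\left(w \right)} = - \frac{1}{9 \left(297 + w\right)}$ ($T{\left(w \right)} = - \frac{1}{9 \left(w + 297\right)} = - \frac{1}{9 \left(297 + w\right)}$)
$y = - \frac{39857}{18326}$ ($y = 39857 \left(- \frac{1}{18326}\right) = - \frac{39857}{18326} \approx -2.1749$)
$\frac{1}{y + T{\left(m{\left(-16,4 \right)} \right)}} = \frac{1}{- \frac{39857}{18326} - \frac{1}{2673 + 9 \left(-5\right)}} = \frac{1}{- \frac{39857}{18326} - \frac{1}{2673 - 45}} = \frac{1}{- \frac{39857}{18326} - \frac{1}{2628}} = \frac{1}{- \frac{52381261}{24080364}} = - \frac{24080364}{52381261}$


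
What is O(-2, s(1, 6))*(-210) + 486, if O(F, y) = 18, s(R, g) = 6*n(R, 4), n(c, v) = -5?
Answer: -3294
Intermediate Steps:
s(R, g) = -30 (s(R, g) = 6*(-5) = -30)
O(-2, s(1, 6))*(-210) + 486 = 18*(-210) + 486 = -3780 + 486 = -3294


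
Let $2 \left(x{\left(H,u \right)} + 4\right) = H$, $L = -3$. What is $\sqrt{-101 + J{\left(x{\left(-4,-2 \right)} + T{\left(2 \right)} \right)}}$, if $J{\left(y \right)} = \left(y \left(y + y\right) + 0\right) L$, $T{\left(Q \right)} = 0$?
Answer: $i \sqrt{317} \approx 17.805 i$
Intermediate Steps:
$x{\left(H,u \right)} = -4 + \frac{H}{2}$
$J{\left(y \right)} = - 6 y^{2}$ ($J{\left(y \right)} = \left(y \left(y + y\right) + 0\right) \left(-3\right) = \left(y 2 y + 0\right) \left(-3\right) = \left(2 y^{2} + 0\right) \left(-3\right) = 2 y^{2} \left(-3\right) = - 6 y^{2}$)
$\sqrt{-101 + J{\left(x{\left(-4,-2 \right)} + T{\left(2 \right)} \right)}} = \sqrt{-101 - 6 \left(\left(-4 + \frac{1}{2} \left(-4\right)\right) + 0\right)^{2}} = \sqrt{-101 - 6 \left(\left(-4 - 2\right) + 0\right)^{2}} = \sqrt{-101 - 6 \left(-6 + 0\right)^{2}} = \sqrt{-101 - 6 \left(-6\right)^{2}} = \sqrt{-101 - 216} = \sqrt{-317} = i \sqrt{317}$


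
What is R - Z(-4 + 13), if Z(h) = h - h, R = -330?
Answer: -330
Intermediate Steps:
Z(h) = 0
R - Z(-4 + 13) = -330 - 1*0 = -330 + 0 = -330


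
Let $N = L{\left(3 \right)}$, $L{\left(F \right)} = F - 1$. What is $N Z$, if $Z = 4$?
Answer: $8$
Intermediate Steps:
$L{\left(F \right)} = -1 + F$
$N = 2$ ($N = -1 + 3 = 2$)
$N Z = 2 \cdot 4 = 8$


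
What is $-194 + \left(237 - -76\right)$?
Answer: $119$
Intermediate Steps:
$-194 + \left(237 - -76\right) = -194 + \left(237 + 76\right) = -194 + 313 = 119$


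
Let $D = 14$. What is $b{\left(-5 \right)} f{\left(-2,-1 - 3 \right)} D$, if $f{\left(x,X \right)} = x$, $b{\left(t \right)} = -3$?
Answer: $84$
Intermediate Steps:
$b{\left(-5 \right)} f{\left(-2,-1 - 3 \right)} D = \left(-3\right) \left(-2\right) 14 = 6 \cdot 14 = 84$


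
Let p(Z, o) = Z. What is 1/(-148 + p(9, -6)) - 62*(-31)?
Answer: 267157/139 ≈ 1922.0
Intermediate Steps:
1/(-148 + p(9, -6)) - 62*(-31) = 1/(-148 + 9) - 62*(-31) = 1/(-139) + 1922 = -1/139 + 1922 = 267157/139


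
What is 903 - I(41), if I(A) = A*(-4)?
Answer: 1067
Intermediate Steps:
I(A) = -4*A
903 - I(41) = 903 - (-4)*41 = 903 - 1*(-164) = 903 + 164 = 1067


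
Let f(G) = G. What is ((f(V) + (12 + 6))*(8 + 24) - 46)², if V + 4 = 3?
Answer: 248004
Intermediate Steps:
V = -1 (V = -4 + 3 = -1)
((f(V) + (12 + 6))*(8 + 24) - 46)² = ((-1 + (12 + 6))*(8 + 24) - 46)² = ((-1 + 18)*32 - 46)² = (17*32 - 46)² = (544 - 46)² = 498² = 248004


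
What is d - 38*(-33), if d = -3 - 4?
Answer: 1247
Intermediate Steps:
d = -7
d - 38*(-33) = -7 - 38*(-33) = -7 + 1254 = 1247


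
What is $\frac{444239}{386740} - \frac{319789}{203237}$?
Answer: $- \frac{33389396217}{78599877380} \approx -0.4248$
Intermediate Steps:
$\frac{444239}{386740} - \frac{319789}{203237} = - \frac{33389396217}{78599877380}$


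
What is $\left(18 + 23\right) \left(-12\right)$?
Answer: $-492$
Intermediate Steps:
$\left(18 + 23\right) \left(-12\right) = 41 \left(-12\right) = -492$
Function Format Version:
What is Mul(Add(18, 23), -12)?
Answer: -492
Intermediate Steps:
Mul(Add(18, 23), -12) = Mul(41, -12) = -492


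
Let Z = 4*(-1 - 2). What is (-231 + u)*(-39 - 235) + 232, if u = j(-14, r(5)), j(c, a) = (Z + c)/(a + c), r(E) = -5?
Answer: 1199870/19 ≈ 63151.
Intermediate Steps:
Z = -12 (Z = 4*(-3) = -12)
j(c, a) = (-12 + c)/(a + c)
u = 26/19 (u = (-12 - 14)/(-5 - 14) = -26/(-19) = -1/19*(-26) = 26/19 ≈ 1.3684)
(-231 + u)*(-39 - 235) + 232 = (-231 + 26/19)*(-39 - 235) + 232 = -4363/19*(-274) + 232 = 1195462/19 + 232 = 1199870/19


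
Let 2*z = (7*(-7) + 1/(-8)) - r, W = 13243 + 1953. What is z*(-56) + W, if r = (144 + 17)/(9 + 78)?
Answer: 2892457/174 ≈ 16623.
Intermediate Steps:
W = 15196
r = 161/87 ≈ 1.8506
z = -35479/1392 (z = ((7*(-7) + 1/(-8)) - 1*161/87)/2 = ((-49 - ⅛) - 161/87)/2 = (-393/8 - 161/87)/2 = (½)*(-35479/696) = -35479/1392 ≈ -25.488)
z*(-56) + W = -35479/1392*(-56) + 15196 = 248353/174 + 15196 = 2892457/174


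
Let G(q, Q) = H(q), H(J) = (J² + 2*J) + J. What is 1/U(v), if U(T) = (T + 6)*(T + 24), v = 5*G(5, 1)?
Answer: 1/46144 ≈ 2.1671e-5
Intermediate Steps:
H(J) = J² + 3*J
G(q, Q) = q*(3 + q)
v = 200 (v = 5*(5*(3 + 5)) = 5*(5*8) = 5*40 = 200)
U(T) = (6 + T)*(24 + T)
1/U(v) = 1/(144 + 200² + 30*200) = 1/(144 + 40000 + 6000) = 1/46144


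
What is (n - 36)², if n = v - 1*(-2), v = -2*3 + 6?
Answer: 1156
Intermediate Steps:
v = 0 (v = -6 + 6 = 0)
n = 2 (n = 0 - 1*(-2) = 0 + 2 = 2)
(n - 36)² = (2 - 36)² = (-34)² = 1156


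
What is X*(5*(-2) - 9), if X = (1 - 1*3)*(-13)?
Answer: -494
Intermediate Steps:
X = 26 (X = (1 - 3)*(-13) = -2*(-13) = 26)
X*(5*(-2) - 9) = 26*(5*(-2) - 9) = 26*(-10 - 9) = 26*(-19) = -494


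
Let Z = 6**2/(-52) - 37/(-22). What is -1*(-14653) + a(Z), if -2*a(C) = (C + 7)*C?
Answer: 2396466921/163592 ≈ 14649.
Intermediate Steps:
Z = 283/286 (Z = 36*(-1/52) - 37*(-1/22) = -9/13 + 37/22 = 283/286 ≈ 0.98951)
a(C) = -C*(7 + C)/2 (a(C) = -(C + 7)*C/2 = -(7 + C)*C/2 = -C*(7 + C)/2)
-1*(-14653) + a(Z) = -1*(-14653) - 1/2*283/286*(7 + 283/286) = 14653 - 1/2*283/286*2285/286 = 14653 - 646655/163592 = 2396466921/163592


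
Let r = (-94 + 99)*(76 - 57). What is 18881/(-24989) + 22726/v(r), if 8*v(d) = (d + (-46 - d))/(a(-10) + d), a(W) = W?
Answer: -193086439023/574747 ≈ -3.3595e+5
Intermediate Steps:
r = 95 (r = 5*19 = 95)
v(d) = -23/(4*(-10 + d)) (v(d) = ((d + (-46 - d))/(-10 + d))/8 = (-46/(-10 + d))/8 = -23/(4*(-10 + d)))
18881/(-24989) + 22726/v(r) = 18881/(-24989) + 22726/((-23/(-40 + 4*95))) = 18881*(-1/24989) + 22726/((-23/(-40 + 380))) = -18881/24989 + 22726/((-23/340)) = -18881/24989 + 22726/((-23*1/340)) = -18881/24989 + 22726/(-23/340) = -18881/24989 + 22726*(-340/23) = -18881/24989 - 7726840/23 = -193086439023/574747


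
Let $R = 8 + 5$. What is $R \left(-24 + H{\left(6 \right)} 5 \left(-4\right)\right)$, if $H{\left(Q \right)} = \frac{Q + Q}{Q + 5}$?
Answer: $- \frac{6552}{11} \approx -595.64$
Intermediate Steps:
$H{\left(Q \right)} = \frac{2 Q}{5 + Q}$
$R = 13$
$R \left(-24 + H{\left(6 \right)} 5 \left(-4\right)\right) = 13 \left(-24 + 2 \cdot 6 \frac{1}{5 + 6} \cdot 5 \left(-4\right)\right) = 13 \left(-24 + 2 \cdot 6 \cdot \frac{1}{11} \left(-20\right)\right) = 13 \left(-24 + \frac{12}{11} \left(-20\right)\right) = 13 \left(-24 - \frac{240}{11}\right) = 13 \left(- \frac{504}{11}\right) = - \frac{6552}{11}$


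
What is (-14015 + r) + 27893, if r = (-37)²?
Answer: 15247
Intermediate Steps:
r = 1369
(-14015 + r) + 27893 = (-14015 + 1369) + 27893 = -12646 + 27893 = 15247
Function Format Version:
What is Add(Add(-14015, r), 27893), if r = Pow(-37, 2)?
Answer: 15247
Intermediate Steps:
r = 1369
Add(Add(-14015, r), 27893) = Add(Add(-14015, 1369), 27893) = Add(-12646, 27893) = 15247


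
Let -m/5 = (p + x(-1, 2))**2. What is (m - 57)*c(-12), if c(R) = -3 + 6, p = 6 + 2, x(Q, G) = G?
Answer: -1671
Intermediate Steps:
p = 8
c(R) = 3
m = -500 (m = -5*(8 + 2)**2 = -5*10**2 = -5*100 = -500)
(m - 57)*c(-12) = (-500 - 57)*3 = -557*3 = -1671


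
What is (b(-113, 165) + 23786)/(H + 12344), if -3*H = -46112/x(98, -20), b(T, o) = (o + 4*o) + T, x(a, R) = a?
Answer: 1800603/918812 ≈ 1.9597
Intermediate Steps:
b(T, o) = T + 5*o (b(T, o) = 5*o + T = T + 5*o)
H = 23056/147 (H = -(-46112)/(3*98) = -⅓*(-23056/49) = 23056/147 ≈ 156.84)
(b(-113, 165) + 23786)/(H + 12344) = ((-113 + 5*165) + 23786)/(23056/147 + 12344) = ((-113 + 825) + 23786)/(1837624/147) = (712 + 23786)*(147/1837624) = 24498*(147/1837624) = 1800603/918812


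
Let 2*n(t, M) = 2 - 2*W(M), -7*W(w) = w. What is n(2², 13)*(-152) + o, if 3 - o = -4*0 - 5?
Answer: -2984/7 ≈ -426.29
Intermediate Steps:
W(w) = -w/7
o = 8 (o = 3 - (-4*0 - 5) = 3 - (0 - 5) = 3 - 1*(-5) = 3 + 5 = 8)
n(t, M) = 1 + M/7 (n(t, M) = (2 - (-2)*M/7)/2 = (2 + 2*M/7)/2 = 1 + M/7)
n(2², 13)*(-152) + o = (1 + (⅐)*13)*(-152) + 8 = (1 + 13/7)*(-152) + 8 = (20/7)*(-152) + 8 = -3040/7 + 8 = -2984/7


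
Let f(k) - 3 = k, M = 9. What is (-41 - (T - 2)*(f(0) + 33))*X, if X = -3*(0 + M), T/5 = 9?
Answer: 42903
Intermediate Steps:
f(k) = 3 + k
T = 45 (T = 5*9 = 45)
X = -27 (X = -3*(0 + 9) = -3*9 = -27)
(-41 - (T - 2)*(f(0) + 33))*X = (-41 - (45 - 2)*((3 + 0) + 33))*(-27) = (-41 - 43*(3 + 33))*(-27) = (-41 - 43*36)*(-27) = (-41 - 1*1548)*(-27) = (-41 - 1548)*(-27) = -1589*(-27) = 42903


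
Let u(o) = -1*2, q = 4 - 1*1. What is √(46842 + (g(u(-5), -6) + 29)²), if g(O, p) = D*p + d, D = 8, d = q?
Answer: √47098 ≈ 217.02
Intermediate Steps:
q = 3 (q = 4 - 1 = 3)
d = 3
u(o) = -2
g(O, p) = 3 + 8*p (g(O, p) = 8*p + 3 = 3 + 8*p)
√(46842 + (g(u(-5), -6) + 29)²) = √(46842 + ((3 + 8*(-6)) + 29)²) = √(46842 + ((3 - 48) + 29)²) = √(46842 + (-45 + 29)²) = √(46842 + (-16)²) = √(46842 + 256) = √47098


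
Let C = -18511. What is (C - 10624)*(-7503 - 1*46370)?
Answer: 1569589855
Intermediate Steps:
(C - 10624)*(-7503 - 1*46370) = (-18511 - 10624)*(-7503 - 1*46370) = -29135*(-7503 - 46370) = -29135*(-53873) = 1569589855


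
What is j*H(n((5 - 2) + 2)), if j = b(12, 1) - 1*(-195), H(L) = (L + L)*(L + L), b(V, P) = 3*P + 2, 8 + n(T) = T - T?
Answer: 51200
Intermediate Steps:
n(T) = -8 (n(T) = -8 + (T - T) = -8 + 0 = -8)
b(V, P) = 2 + 3*P
H(L) = 4*L**2 (H(L) = (2*L)*(2*L) = 4*L**2)
j = 200 (j = (2 + 3*1) - 1*(-195) = (2 + 3) + 195 = 5 + 195 = 200)
j*H(n((5 - 2) + 2)) = 200*(4*(-8)**2) = 200*(4*64) = 200*256 = 51200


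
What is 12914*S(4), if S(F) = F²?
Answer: 206624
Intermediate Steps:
12914*S(4) = 12914*4² = 12914*16 = 206624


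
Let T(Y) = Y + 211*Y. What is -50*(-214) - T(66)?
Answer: -3292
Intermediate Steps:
T(Y) = 212*Y
-50*(-214) - T(66) = -50*(-214) - 212*66 = 10700 - 1*13992 = 10700 - 13992 = -3292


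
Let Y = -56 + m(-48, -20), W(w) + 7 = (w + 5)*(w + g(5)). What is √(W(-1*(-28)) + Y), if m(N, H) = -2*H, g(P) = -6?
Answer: √703 ≈ 26.514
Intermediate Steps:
W(w) = -7 + (-6 + w)*(5 + w) (W(w) = -7 + (w + 5)*(w - 6) = -7 + (5 + w)*(-6 + w) = -7 + (-6 + w)*(5 + w))
Y = -16 (Y = -56 - 2*(-20) = -56 + 40 = -16)
√(W(-1*(-28)) + Y) = √((-37 + (-1*(-28))² - (-1)*(-28)) - 16) = √((-37 + 28² - 1*28) - 16) = √((-37 + 784 - 28) - 16) = √(719 - 16) = √703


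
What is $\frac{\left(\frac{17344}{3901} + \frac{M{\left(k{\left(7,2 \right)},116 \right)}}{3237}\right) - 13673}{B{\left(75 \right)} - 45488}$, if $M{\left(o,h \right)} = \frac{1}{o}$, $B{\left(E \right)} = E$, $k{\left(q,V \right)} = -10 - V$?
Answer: $\frac{24954241619}{82909060884} \approx 0.30098$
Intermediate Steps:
$\frac{\left(\frac{17344}{3901} + \frac{M{\left(k{\left(7,2 \right)},116 \right)}}{3237}\right) - 13673}{B{\left(75 \right)} - 45488} = \frac{\left(\frac{17344}{3901} + \frac{1}{\left(-10 - 2\right) 3237}\right) - 13673}{75 - 45488} = \frac{\left(17344 \cdot \frac{1}{3901} + \frac{1}{-10 - 2} \cdot \frac{1}{3237}\right) - 13673}{-45413} = \left(\left(\frac{17344}{3901} + \frac{1}{-12} \cdot \frac{1}{3237}\right) - 13673\right) \left(- \frac{1}{45413}\right) = \left(\left(\frac{17344}{3901} - \frac{1}{38844}\right) - 13673\right) \left(- \frac{1}{45413}\right) = \left(\frac{8116945}{1825668} - 13673\right) \left(- \frac{1}{45413}\right) = \left(- \frac{24954241619}{1825668}\right) \left(- \frac{1}{45413}\right) = \frac{24954241619}{82909060884}$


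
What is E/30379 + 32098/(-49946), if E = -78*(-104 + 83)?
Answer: -26273341/44626751 ≈ -0.58874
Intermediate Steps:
E = 1638 (E = -78*(-21) = 1638)
E/30379 + 32098/(-49946) = 1638/30379 + 32098/(-49946) = 1638*(1/30379) + 32098*(-1/49946) = 1638/30379 - 16049/24973 = -26273341/44626751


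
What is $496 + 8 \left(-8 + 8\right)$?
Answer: $496$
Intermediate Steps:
$496 + 8 \left(-8 + 8\right) = 496 + 8 \cdot 0 = 496 + 0 = 496$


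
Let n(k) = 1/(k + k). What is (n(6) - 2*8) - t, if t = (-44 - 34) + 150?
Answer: -1055/12 ≈ -87.917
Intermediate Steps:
n(k) = 1/(2*k)
t = 72 (t = -78 + 150 = 72)
(n(6) - 2*8) - t = ((½)/6 - 2*8) - 1*72 = ((½)*(⅙) - 16) - 72 = (1/12 - 16) - 72 = -191/12 - 72 = -1055/12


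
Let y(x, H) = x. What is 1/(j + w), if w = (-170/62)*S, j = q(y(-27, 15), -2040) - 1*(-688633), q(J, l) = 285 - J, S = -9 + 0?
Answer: 31/21358060 ≈ 1.4514e-6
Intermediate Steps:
S = -9
j = 688945 (j = (285 - 1*(-27)) - 1*(-688633) = (285 + 27) + 688633 = 312 + 688633 = 688945)
w = 765/31 (w = -170/62*(-9) = -170*1/62*(-9) = -85/31*(-9) = 765/31 ≈ 24.677)
1/(j + w) = 1/(688945 + 765/31) = 1/(21358060/31) = 31/21358060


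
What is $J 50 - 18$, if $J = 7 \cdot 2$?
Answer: $682$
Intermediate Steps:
$J = 14$
$J 50 - 18 = 14 \cdot 50 - 18 = 700 - 18 = 682$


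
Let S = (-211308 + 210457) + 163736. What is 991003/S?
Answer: 991003/162885 ≈ 6.0841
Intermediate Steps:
S = 162885 (S = -851 + 163736 = 162885)
991003/S = 991003/162885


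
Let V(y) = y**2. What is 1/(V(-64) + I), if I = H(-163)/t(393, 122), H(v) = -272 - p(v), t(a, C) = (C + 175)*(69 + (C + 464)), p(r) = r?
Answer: 194535/796815251 ≈ 0.00024414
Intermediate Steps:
t(a, C) = (175 + C)*(533 + C) (t(a, C) = (175 + C)*(69 + (464 + C)) = (175 + C)*(533 + C))
H(v) = -272 - v
I = -109/194535 (I = (-272 - 1*(-163))/(93275 + 122**2 + 708*122) = (-272 + 163)/(93275 + 14884 + 86376) = -109/194535 ≈ -0.00056031)
1/(V(-64) + I) = 1/((-64)**2 - 109/194535) = 1/(4096 - 109/194535) = 1/(796815251/194535) = 194535/796815251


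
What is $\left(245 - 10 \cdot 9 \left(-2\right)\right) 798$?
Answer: $339150$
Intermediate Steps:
$\left(245 - 10 \cdot 9 \left(-2\right)\right) 798 = \left(245 - -180\right) 798 = \left(245 + 180\right) 798 = 425 \cdot 798 = 339150$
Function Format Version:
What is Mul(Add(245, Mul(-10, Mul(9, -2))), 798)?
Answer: 339150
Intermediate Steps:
Mul(Add(245, Mul(-10, Mul(9, -2))), 798) = Mul(Add(245, Mul(-10, -18)), 798) = Mul(Add(245, 180), 798) = Mul(425, 798) = 339150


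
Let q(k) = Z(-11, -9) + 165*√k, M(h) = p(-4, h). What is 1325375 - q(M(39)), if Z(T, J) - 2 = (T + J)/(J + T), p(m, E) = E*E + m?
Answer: 1325372 - 165*√1517 ≈ 1.3189e+6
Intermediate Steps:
p(m, E) = m + E² (p(m, E) = E² + m = m + E²)
Z(T, J) = 3 (Z(T, J) = 2 + (T + J)/(J + T) = 2 + (J + T)/(J + T) = 2 + 1 = 3)
M(h) = -4 + h²
q(k) = 3 + 165*√k
1325375 - q(M(39)) = 1325375 - (3 + 165*√(-4 + 39²)) = 1325375 - (3 + 165*√(-4 + 1521)) = 1325375 - (3 + 165*√1517) = 1325375 + (-3 - 165*√1517) = 1325372 - 165*√1517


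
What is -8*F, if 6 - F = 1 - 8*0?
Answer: -40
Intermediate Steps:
F = 5 (F = 6 - (1 - 8*0) = 6 - (1 + 0) = 6 - 1*1 = 6 - 1 = 5)
-8*F = -8*5 = -40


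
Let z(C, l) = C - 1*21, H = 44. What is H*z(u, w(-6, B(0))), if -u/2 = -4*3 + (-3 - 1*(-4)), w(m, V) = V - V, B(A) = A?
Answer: 44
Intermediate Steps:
w(m, V) = 0
u = 22 (u = -2*(-4*3 + (-3 - 1*(-4))) = -2*(-12 + (-3 + 4)) = -2*(-12 + 1) = -2*(-11) = 22)
z(C, l) = -21 + C (z(C, l) = C - 21 = -21 + C)
H*z(u, w(-6, B(0))) = 44*(-21 + 22) = 44*1 = 44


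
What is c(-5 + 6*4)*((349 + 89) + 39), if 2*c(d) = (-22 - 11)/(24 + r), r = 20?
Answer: -1431/8 ≈ -178.88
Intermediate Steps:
c(d) = -3/8 (c(d) = ((-22 - 11)/(24 + 20))/2 = (-33/44)/2 = (-33*1/44)/2 = (1/2)*(-3/4) = -3/8)
c(-5 + 6*4)*((349 + 89) + 39) = -3*((349 + 89) + 39)/8 = -3*(438 + 39)/8 = -3/8*477 = -1431/8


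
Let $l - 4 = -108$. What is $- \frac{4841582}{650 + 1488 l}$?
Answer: $\frac{2420791}{77051} \approx 31.418$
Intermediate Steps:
$l = -104$ ($l = 4 - 108 = -104$)
$- \frac{4841582}{650 + 1488 l} = - \frac{4841582}{650 + 1488 \left(-104\right)} = - \frac{4841582}{650 - 154752} = - \frac{4841582}{-154102} = \left(-4841582\right) \left(- \frac{1}{154102}\right) = \frac{2420791}{77051}$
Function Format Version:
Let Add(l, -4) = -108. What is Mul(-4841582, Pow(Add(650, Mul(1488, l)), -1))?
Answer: Rational(2420791, 77051) ≈ 31.418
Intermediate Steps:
l = -104 (l = Add(4, -108) = -104)
Mul(-4841582, Pow(Add(650, Mul(1488, l)), -1)) = Mul(-4841582, Pow(Add(650, Mul(1488, -104)), -1)) = Mul(-4841582, Pow(Add(650, -154752), -1)) = Mul(-4841582, Pow(-154102, -1)) = Mul(-4841582, Rational(-1, 154102)) = Rational(2420791, 77051)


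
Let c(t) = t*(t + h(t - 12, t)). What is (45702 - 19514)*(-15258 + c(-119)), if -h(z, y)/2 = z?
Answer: -845217700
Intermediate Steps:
h(z, y) = -2*z
c(t) = t*(24 - t) (c(t) = t*(t - 2*(t - 12)) = t*(t - 2*(-12 + t)) = t*(t + (24 - 2*t)) = t*(24 - t))
(45702 - 19514)*(-15258 + c(-119)) = (45702 - 19514)*(-15258 - 119*(24 - 1*(-119))) = 26188*(-15258 - 119*(24 + 119)) = 26188*(-15258 - 119*143) = 26188*(-15258 - 17017) = 26188*(-32275) = -845217700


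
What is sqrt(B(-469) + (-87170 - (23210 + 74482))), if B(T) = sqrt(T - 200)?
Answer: sqrt(-184862 + I*sqrt(669)) ≈ 0.03 + 429.96*I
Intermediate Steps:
B(T) = sqrt(-200 + T)
sqrt(B(-469) + (-87170 - (23210 + 74482))) = sqrt(sqrt(-200 - 469) + (-87170 - (23210 + 74482))) = sqrt(sqrt(-669) + (-87170 - 1*97692)) = sqrt(I*sqrt(669) + (-87170 - 97692)) = sqrt(I*sqrt(669) - 184862) = sqrt(-184862 + I*sqrt(669))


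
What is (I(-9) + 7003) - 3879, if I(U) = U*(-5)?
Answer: 3169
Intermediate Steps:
I(U) = -5*U
(I(-9) + 7003) - 3879 = (-5*(-9) + 7003) - 3879 = (45 + 7003) - 3879 = 7048 - 3879 = 3169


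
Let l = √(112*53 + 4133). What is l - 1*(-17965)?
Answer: 17965 + √10069 ≈ 18065.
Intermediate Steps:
l = √10069 (l = √(5936 + 4133) = √10069 ≈ 100.34)
l - 1*(-17965) = √10069 - 1*(-17965) = √10069 + 17965 = 17965 + √10069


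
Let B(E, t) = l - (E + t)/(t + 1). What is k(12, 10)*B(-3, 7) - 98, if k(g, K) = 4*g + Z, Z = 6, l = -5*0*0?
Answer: -125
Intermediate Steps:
l = 0 (l = 0*0 = 0)
k(g, K) = 6 + 4*g (k(g, K) = 4*g + 6 = 6 + 4*g)
B(E, t) = -(E + t)/(1 + t) (B(E, t) = 0 - (E + t)/(t + 1) = 0 - (E + t)/(1 + t) = -(E + t)/(1 + t))
k(12, 10)*B(-3, 7) - 98 = (6 + 4*12)*((-1*(-3) - 1*7)/(1 + 7)) - 98 = (6 + 48)*((3 - 7)/8) - 98 = 54*((⅛)*(-4)) - 98 = 54*(-½) - 98 = -27 - 98 = -125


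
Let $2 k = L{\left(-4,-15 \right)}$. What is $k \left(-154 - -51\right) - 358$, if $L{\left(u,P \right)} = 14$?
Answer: $-1079$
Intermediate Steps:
$k = 7$ ($k = \frac{1}{2} \cdot 14 = 7$)
$k \left(-154 - -51\right) - 358 = 7 \left(-154 - -51\right) - 358 = 7 \left(-154 + 51\right) - 358 = 7 \left(-103\right) - 358 = -721 - 358 = -1079$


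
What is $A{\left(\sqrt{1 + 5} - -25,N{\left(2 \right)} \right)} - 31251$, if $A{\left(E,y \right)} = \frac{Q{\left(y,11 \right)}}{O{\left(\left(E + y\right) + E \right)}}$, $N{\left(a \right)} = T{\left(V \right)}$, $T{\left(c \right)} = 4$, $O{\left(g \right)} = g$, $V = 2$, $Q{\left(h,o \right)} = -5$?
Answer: $- \frac{15063027}{482} + \frac{5 \sqrt{6}}{1446} \approx -31251.0$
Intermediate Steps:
$N{\left(a \right)} = 4$
$A{\left(E,y \right)} = - \frac{5}{y + 2 E}$ ($A{\left(E,y \right)} = - \frac{5}{\left(E + y\right) + E} = - \frac{5}{y + 2 E}$)
$A{\left(\sqrt{1 + 5} - -25,N{\left(2 \right)} \right)} - 31251 = - \frac{5}{4 + 2 \left(\sqrt{1 + 5} - -25\right)} - 31251 = - \frac{5}{4 + 2 \left(\sqrt{6} + 25\right)} - 31251 = - \frac{5}{4 + 2 \left(25 + \sqrt{6}\right)} - 31251 = - \frac{5}{4 + \left(50 + 2 \sqrt{6}\right)} - 31251 = - \frac{5}{54 + 2 \sqrt{6}} - 31251 = -31251 - \frac{5}{54 + 2 \sqrt{6}}$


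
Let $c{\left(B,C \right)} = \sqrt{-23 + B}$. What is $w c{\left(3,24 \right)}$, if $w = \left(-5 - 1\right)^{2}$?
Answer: $72 i \sqrt{5} \approx 161.0 i$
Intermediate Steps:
$w = 36$ ($w = \left(-6\right)^{2} = 36$)
$w c{\left(3,24 \right)} = 36 \sqrt{-23 + 3} = 36 \sqrt{-20} = 36 \cdot 2 i \sqrt{5} = 72 i \sqrt{5}$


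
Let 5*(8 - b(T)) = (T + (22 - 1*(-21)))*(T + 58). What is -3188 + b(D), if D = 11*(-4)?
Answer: -15886/5 ≈ -3177.2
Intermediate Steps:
D = -44
b(T) = 8 - (43 + T)*(58 + T)/5 (b(T) = 8 - (T + (22 - 1*(-21)))*(T + 58)/5 = 8 - (T + (22 + 21))*(58 + T)/5 = 8 - (T + 43)*(58 + T)/5 = 8 - (43 + T)*(58 + T)/5)
-3188 + b(D) = -3188 + (-2454/5 - 101/5*(-44) - ⅕*(-44)²) = -3188 + (-2454/5 + 4444/5 - ⅕*1936) = -3188 + (-2454/5 + 4444/5 - 1936/5) = -3188 + 54/5 = -15886/5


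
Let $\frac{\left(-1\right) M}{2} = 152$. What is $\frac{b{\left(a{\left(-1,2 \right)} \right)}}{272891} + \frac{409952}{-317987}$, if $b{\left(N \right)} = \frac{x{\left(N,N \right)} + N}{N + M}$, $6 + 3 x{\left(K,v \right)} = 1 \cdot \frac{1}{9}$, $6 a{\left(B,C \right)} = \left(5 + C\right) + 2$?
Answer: $- \frac{365486512505009}{283496507292339} \approx -1.2892$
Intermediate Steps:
$M = -304$ ($M = \left(-2\right) 152 = -304$)
$a{\left(B,C \right)} = \frac{7}{6} + \frac{C}{6}$ ($a{\left(B,C \right)} = \frac{\left(5 + C\right) + 2}{6} = \frac{7 + C}{6} = \frac{7}{6} + \frac{C}{6}$)
$x{\left(K,v \right)} = - \frac{53}{27}$ ($x{\left(K,v \right)} = -2 + \frac{1 \cdot \frac{1}{9}}{3} = -2 + \frac{1}{3} \cdot \frac{1}{9} = -2 + \frac{1}{27} = - \frac{53}{27}$)
$b{\left(N \right)} = \frac{- \frac{53}{27} + N}{-304 + N}$ ($b{\left(N \right)} = \frac{- \frac{53}{27} + N}{N - 304} = \frac{- \frac{53}{27} + N}{-304 + N}$)
$\frac{b{\left(a{\left(-1,2 \right)} \right)}}{272891} + \frac{409952}{-317987} = \frac{\frac{1}{-304 + \left(\frac{7}{6} + \frac{1}{6} \cdot 2\right)} \left(- \frac{53}{27} + \left(\frac{7}{6} + \frac{1}{6} \cdot 2\right)\right)}{272891} + \frac{409952}{-317987} = \frac{- \frac{53}{27} + \left(\frac{7}{6} + \frac{1}{3}\right)}{-304 + \left(\frac{7}{6} + \frac{1}{3}\right)} \frac{1}{272891} + 409952 \left(- \frac{1}{317987}\right) = \frac{- \frac{53}{27} + \frac{3}{2}}{-304 + \frac{3}{2}} \cdot \frac{1}{272891} - \frac{409952}{317987} = \frac{1}{- \frac{605}{2}} \left(- \frac{25}{54}\right) \frac{1}{272891} - \frac{409952}{317987} = \left(- \frac{2}{605}\right) \left(- \frac{25}{54}\right) \frac{1}{272891} - \frac{409952}{317987} = \frac{5}{3267} \cdot \frac{1}{272891} - \frac{409952}{317987} = \frac{5}{891534897} - \frac{409952}{317987} = - \frac{365486512505009}{283496507292339}$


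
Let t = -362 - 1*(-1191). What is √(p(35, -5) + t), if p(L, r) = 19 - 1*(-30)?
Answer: √878 ≈ 29.631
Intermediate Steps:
p(L, r) = 49 (p(L, r) = 19 + 30 = 49)
t = 829 (t = -362 + 1191 = 829)
√(p(35, -5) + t) = √(49 + 829) = √878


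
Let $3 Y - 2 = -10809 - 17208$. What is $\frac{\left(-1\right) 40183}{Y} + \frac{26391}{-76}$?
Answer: $- \frac{2956203}{8620} \approx -342.95$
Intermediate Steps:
$Y = - \frac{28015}{3}$ ($Y = \frac{2}{3} + \frac{-10809 - 17208}{3} = \frac{2}{3} + \frac{1}{3} \left(-28017\right) = \frac{2}{3} - 9339 = - \frac{28015}{3} \approx -9338.3$)
$\frac{\left(-1\right) 40183}{Y} + \frac{26391}{-76} = \frac{\left(-1\right) 40183}{- \frac{28015}{3}} + \frac{26391}{-76} = \left(-40183\right) \left(- \frac{3}{28015}\right) + 26391 \left(- \frac{1}{76}\right) = \frac{9273}{2155} - \frac{1389}{4} = - \frac{2956203}{8620}$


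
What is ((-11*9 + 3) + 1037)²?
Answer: 885481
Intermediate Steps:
((-11*9 + 3) + 1037)² = ((-99 + 3) + 1037)² = (-96 + 1037)² = 941² = 885481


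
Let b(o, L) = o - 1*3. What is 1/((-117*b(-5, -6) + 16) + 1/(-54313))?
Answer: 54313/51705975 ≈ 0.0010504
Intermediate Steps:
b(o, L) = -3 + o (b(o, L) = o - 3 = -3 + o)
1/((-117*b(-5, -6) + 16) + 1/(-54313)) = 1/((-117*(-3 - 5) + 16) + 1/(-54313)) = 1/((-117*(-8) + 16) - 1/54313) = 1/((936 + 16) - 1/54313) = 1/(952 - 1/54313) = 1/(51705975/54313) = 54313/51705975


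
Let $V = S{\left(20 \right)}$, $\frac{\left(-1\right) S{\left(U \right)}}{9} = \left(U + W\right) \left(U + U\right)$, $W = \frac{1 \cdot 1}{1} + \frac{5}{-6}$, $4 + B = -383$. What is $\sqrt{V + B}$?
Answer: $i \sqrt{7647} \approx 87.447 i$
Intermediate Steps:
$B = -387$ ($B = -4 - 383 = -387$)
$W = \frac{1}{6}$ ($W = 1 \cdot 1 + 5 \left(- \frac{1}{6}\right) = 1 - \frac{5}{6} = \frac{1}{6} \approx 0.16667$)
$S{\left(U \right)} = - 18 U \left(\frac{1}{6} + U\right)$ ($S{\left(U \right)} = - 9 \left(U + \frac{1}{6}\right) \left(U + U\right) = - 9 \left(\frac{1}{6} + U\right) 2 U = - 9 \cdot 2 U \left(\frac{1}{6} + U\right) = - 18 U \left(\frac{1}{6} + U\right)$)
$V = -7260$ ($V = \left(-3\right) 20 \left(1 + 6 \cdot 20\right) = \left(-3\right) 20 \left(1 + 120\right) = \left(-3\right) 20 \cdot 121 = -7260$)
$\sqrt{V + B} = \sqrt{-7260 - 387} = \sqrt{-7647} = i \sqrt{7647}$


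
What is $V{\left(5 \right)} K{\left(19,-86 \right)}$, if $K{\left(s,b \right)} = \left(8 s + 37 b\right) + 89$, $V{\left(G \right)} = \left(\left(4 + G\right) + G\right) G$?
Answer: $-205870$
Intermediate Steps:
$V{\left(G \right)} = G \left(4 + 2 G\right)$ ($V{\left(G \right)} = \left(4 + 2 G\right) G = G \left(4 + 2 G\right)$)
$K{\left(s,b \right)} = 89 + 8 s + 37 b$
$V{\left(5 \right)} K{\left(19,-86 \right)} = 2 \cdot 5 \left(2 + 5\right) \left(89 + 8 \cdot 19 + 37 \left(-86\right)\right) = 2 \cdot 5 \cdot 7 \left(89 + 152 - 3182\right) = 70 \left(-2941\right) = -205870$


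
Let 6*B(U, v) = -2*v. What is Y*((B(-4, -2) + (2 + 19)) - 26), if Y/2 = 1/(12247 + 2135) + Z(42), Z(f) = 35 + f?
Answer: -14396395/21573 ≈ -667.33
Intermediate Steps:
B(U, v) = -v/3 (B(U, v) = (-2*v)/6 = -v/3)
Y = 1107415/7191 (Y = 2*(1/(12247 + 2135) + (35 + 42)) = 2*(1/14382 + 77) = 2*(1107415/14382) = 1107415/7191 ≈ 154.00)
Y*((B(-4, -2) + (2 + 19)) - 26) = 1107415*((-1/3*(-2) + (2 + 19)) - 26)/7191 = 1107415*((2/3 + 21) - 26)/7191 = 1107415*(65/3 - 26)/7191 = (1107415/7191)*(-13/3) = -14396395/21573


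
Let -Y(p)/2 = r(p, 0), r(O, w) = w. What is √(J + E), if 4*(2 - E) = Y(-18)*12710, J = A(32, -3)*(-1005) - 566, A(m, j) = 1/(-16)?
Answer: 27*I*√11/4 ≈ 22.387*I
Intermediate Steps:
Y(p) = 0 (Y(p) = -2*0 = 0)
A(m, j) = -1/16
J = -8051/16 (J = -1/16*(-1005) - 566 = 1005/16 - 566 = -8051/16 ≈ -503.19)
E = 2 (E = 2 - 0*12710 = 2 - ¼*0 = 2 + 0 = 2)
√(J + E) = √(-8051/16 + 2) = √(-8019/16) = 27*I*√11/4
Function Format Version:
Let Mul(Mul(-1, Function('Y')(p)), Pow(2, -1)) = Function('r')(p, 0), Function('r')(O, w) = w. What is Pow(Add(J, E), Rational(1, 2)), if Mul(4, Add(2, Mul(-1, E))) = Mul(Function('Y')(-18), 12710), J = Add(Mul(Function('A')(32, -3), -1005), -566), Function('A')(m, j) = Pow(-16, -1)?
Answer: Mul(Rational(27, 4), I, Pow(11, Rational(1, 2))) ≈ Mul(22.387, I)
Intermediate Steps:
Function('Y')(p) = 0 (Function('Y')(p) = Mul(-2, 0) = 0)
Function('A')(m, j) = Rational(-1, 16)
J = Rational(-8051, 16) (J = Add(Mul(Rational(-1, 16), -1005), -566) = Add(Rational(1005, 16), -566) = Rational(-8051, 16) ≈ -503.19)
E = 2 (E = Add(2, Mul(Rational(-1, 4), Mul(0, 12710))) = Add(2, Mul(Rational(-1, 4), 0)) = Add(2, 0) = 2)
Pow(Add(J, E), Rational(1, 2)) = Pow(Add(Rational(-8051, 16), 2), Rational(1, 2)) = Pow(Rational(-8019, 16), Rational(1, 2)) = Mul(Rational(27, 4), I, Pow(11, Rational(1, 2)))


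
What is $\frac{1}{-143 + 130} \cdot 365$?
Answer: $- \frac{365}{13} \approx -28.077$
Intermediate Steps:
$\frac{1}{-143 + 130} \cdot 365 = \frac{1}{-13} \cdot 365 = \left(- \frac{1}{13}\right) 365 = - \frac{365}{13}$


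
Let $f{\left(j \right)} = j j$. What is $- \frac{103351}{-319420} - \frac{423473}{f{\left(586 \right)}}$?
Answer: $- \frac{6235964104}{6855471895} \approx -0.90963$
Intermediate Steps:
$f{\left(j \right)} = j^{2}$
$- \frac{103351}{-319420} - \frac{423473}{f{\left(586 \right)}} = - \frac{103351}{-319420} - \frac{423473}{586^{2}} = \left(-103351\right) \left(- \frac{1}{319420}\right) - \frac{423473}{343396} = \frac{103351}{319420} - \frac{423473}{343396} = - \frac{6235964104}{6855471895}$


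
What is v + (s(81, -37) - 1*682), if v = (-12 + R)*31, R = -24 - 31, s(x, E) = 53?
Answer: -2706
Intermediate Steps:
R = -55
v = -2077 (v = (-12 - 55)*31 = -67*31 = -2077)
v + (s(81, -37) - 1*682) = -2077 + (53 - 1*682) = -2077 + (53 - 682) = -2077 - 629 = -2706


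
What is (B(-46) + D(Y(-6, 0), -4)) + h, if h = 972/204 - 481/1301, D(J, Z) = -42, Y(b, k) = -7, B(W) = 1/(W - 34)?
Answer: -66558917/1769360 ≈ -37.617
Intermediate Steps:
B(W) = 1/(-34 + W)
h = 97204/22117 (h = 972*(1/204) - 481*1/1301 = 81/17 - 481/1301 = 97204/22117 ≈ 4.3950)
(B(-46) + D(Y(-6, 0), -4)) + h = (1/(-34 - 46) - 42) + 97204/22117 = (1/(-80) - 42) + 97204/22117 = (-1/80 - 42) + 97204/22117 = -3361/80 + 97204/22117 = -66558917/1769360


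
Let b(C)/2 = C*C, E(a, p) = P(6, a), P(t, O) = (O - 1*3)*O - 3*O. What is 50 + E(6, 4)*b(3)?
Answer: 50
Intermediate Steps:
P(t, O) = -3*O + O*(-3 + O) (P(t, O) = (O - 3)*O - 3*O = (-3 + O)*O - 3*O = O*(-3 + O) - 3*O = -3*O + O*(-3 + O))
E(a, p) = a*(-6 + a)
b(C) = 2*C**2 (b(C) = 2*(C*C) = 2*C**2)
50 + E(6, 4)*b(3) = 50 + (6*(-6 + 6))*(2*3**2) = 50 + (6*0)*(2*9) = 50 + 0*18 = 50 + 0 = 50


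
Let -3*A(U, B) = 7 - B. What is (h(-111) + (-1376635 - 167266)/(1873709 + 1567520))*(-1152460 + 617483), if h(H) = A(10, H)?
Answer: 219713301850325/10323687 ≈ 2.1282e+7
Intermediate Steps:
A(U, B) = -7/3 + B/3 (A(U, B) = -(7 - B)/3 = -7/3 + B/3)
h(H) = -7/3 + H/3
(h(-111) + (-1376635 - 167266)/(1873709 + 1567520))*(-1152460 + 617483) = ((-7/3 + (⅓)*(-111)) + (-1376635 - 167266)/(1873709 + 1567520))*(-1152460 + 617483) = ((-7/3 - 37) - 1543901/3441229)*(-534977) = (-118/3 - 1543901*1/3441229)*(-534977) = (-118/3 - 1543901/3441229)*(-534977) = -410696725/10323687*(-534977) = 219713301850325/10323687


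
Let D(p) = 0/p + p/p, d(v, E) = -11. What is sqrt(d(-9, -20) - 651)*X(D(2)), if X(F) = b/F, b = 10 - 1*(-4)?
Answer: 14*I*sqrt(662) ≈ 360.21*I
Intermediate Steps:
b = 14 (b = 10 + 4 = 14)
D(p) = 1 (D(p) = 0 + 1 = 1)
X(F) = 14/F
sqrt(d(-9, -20) - 651)*X(D(2)) = sqrt(-11 - 651)*(14/1) = sqrt(-662)*(14*1) = (I*sqrt(662))*14 = 14*I*sqrt(662)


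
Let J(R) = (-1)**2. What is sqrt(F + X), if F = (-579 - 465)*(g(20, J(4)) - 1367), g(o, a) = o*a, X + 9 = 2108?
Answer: sqrt(1408367) ≈ 1186.7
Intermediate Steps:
X = 2099 (X = -9 + 2108 = 2099)
J(R) = 1
g(o, a) = a*o
F = 1406268 (F = (-579 - 465)*(1*20 - 1367) = -1044*(20 - 1367) = -1044*(-1347) = 1406268)
sqrt(F + X) = sqrt(1406268 + 2099) = sqrt(1408367)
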